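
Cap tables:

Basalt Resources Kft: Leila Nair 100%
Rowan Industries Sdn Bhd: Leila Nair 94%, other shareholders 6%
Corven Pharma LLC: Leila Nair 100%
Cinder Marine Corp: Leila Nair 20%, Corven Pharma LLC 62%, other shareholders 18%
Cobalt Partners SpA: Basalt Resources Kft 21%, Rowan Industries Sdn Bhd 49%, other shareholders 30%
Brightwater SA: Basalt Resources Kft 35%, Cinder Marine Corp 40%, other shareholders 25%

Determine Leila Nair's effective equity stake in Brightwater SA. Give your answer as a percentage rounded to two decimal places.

67.80%

Leila reaches Brightwater along 3 paths.
Via Basalt: 100% × 35% = 35%.
Via Cinder: 20% × 40% = 8%.
Via Corven → Cinder: 100% × 62% × 40% = 24.8%.
Total: 35% + 8% + 24.8% = 67.8%.
Rounded: 67.80%.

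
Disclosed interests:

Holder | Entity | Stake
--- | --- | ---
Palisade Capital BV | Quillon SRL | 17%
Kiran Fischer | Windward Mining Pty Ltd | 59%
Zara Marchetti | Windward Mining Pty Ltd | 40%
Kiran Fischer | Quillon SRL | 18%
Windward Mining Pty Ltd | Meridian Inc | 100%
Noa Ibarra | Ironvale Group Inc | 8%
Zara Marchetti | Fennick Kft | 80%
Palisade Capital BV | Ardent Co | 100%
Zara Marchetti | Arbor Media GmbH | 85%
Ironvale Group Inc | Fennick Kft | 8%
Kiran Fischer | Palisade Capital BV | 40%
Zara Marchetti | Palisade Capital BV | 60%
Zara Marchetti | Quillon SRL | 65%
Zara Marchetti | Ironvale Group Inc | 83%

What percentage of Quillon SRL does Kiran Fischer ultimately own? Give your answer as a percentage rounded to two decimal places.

24.80%

Kiran reaches Quillon along 2 paths.
Via Palisade: 40% × 17% = 6.8%.
Direct stake: 18% = 18%.
Total: 6.8% + 18% = 24.8%.
Rounded: 24.80%.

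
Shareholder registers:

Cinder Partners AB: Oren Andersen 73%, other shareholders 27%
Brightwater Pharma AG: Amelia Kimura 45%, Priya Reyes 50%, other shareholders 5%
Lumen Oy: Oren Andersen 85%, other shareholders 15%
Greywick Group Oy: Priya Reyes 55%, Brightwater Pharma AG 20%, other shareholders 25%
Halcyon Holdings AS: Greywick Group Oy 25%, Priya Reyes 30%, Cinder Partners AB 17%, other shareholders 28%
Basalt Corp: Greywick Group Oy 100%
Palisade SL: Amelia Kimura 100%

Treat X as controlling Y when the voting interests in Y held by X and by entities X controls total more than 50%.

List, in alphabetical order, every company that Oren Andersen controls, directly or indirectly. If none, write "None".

Cinder Partners AB, Lumen Oy

Oren holds 73% of Cinder, so Oren controls Cinder.
Oren holds 85% of Lumen, so Oren controls Lumen.
No other company's threshold is met.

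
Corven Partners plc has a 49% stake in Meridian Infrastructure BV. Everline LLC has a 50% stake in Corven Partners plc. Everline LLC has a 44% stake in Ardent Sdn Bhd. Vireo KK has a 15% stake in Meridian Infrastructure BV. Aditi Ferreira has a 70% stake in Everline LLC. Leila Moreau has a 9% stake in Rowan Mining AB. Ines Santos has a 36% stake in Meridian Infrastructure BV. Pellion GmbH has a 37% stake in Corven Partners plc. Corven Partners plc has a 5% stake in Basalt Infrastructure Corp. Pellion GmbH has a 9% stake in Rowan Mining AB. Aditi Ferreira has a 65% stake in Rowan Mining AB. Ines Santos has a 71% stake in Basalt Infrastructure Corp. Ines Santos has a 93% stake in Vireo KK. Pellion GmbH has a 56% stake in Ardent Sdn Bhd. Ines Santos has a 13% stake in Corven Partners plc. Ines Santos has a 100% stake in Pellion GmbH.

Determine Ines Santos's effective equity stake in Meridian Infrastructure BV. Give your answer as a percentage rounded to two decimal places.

Ines reaches Meridian along 4 paths.
Via Vireo: 93% × 15% = 13.95%.
Direct stake: 36% = 36%.
Via Corven: 13% × 49% = 6.37%.
Via Pellion → Corven: 100% × 37% × 49% = 18.13%.
Total: 13.95% + 36% + 6.37% + 18.13% = 74.45%.

74.45%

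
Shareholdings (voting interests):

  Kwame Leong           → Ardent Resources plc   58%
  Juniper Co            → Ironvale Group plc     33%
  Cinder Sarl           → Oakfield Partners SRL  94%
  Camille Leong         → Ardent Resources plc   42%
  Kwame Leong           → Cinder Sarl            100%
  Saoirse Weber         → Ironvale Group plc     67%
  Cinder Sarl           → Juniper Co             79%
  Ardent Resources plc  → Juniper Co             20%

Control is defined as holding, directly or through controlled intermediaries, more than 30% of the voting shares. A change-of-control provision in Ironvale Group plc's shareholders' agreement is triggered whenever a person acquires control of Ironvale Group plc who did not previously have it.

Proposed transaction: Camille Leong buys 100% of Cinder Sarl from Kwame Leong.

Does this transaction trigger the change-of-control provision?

The purchase adds only to Camille's holdings (Kwame's stake shrinks), so Camille is the only person who could newly come to control Ironvale.
Camille holds 42% of Ardent, so Camille controls Ardent.
Neither Camille nor any entity Camille controls holds any voting interest in Ironvale.
So before the transaction, Camille does not control Ironvale.
After the purchase, Camille holds 100% of Cinder directly, and Kwame's stake falls to 0%.
Camille holds 100% of Cinder, so Camille controls Cinder.
Ardent and Cinder together hold 20% + 79% = 99% of Juniper, so Camille controls Juniper.
Juniper holds 33% of Ironvale, so Camille controls Ironvale.
Camille did not control Ironvale before and does after, so the clause is triggered.

Yes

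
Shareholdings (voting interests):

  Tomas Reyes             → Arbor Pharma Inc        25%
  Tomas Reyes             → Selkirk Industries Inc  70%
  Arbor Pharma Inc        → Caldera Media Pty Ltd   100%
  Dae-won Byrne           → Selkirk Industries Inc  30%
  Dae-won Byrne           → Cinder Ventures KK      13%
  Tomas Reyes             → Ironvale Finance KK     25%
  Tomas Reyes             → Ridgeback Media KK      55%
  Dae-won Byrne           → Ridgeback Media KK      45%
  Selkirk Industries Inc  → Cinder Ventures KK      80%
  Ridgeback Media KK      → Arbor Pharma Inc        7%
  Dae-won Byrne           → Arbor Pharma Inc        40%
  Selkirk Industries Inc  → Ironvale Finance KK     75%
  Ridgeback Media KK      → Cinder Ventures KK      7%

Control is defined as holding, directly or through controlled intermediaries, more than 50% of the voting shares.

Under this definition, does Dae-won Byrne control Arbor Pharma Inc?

Dae-won's largest direct stake is 45% in Ridgeback, which does not meet the threshold, so Dae-won controls no company.
In Arbor, Dae-won's side holds only 40%, not > 50%.
So Dae-won does not control Arbor.

No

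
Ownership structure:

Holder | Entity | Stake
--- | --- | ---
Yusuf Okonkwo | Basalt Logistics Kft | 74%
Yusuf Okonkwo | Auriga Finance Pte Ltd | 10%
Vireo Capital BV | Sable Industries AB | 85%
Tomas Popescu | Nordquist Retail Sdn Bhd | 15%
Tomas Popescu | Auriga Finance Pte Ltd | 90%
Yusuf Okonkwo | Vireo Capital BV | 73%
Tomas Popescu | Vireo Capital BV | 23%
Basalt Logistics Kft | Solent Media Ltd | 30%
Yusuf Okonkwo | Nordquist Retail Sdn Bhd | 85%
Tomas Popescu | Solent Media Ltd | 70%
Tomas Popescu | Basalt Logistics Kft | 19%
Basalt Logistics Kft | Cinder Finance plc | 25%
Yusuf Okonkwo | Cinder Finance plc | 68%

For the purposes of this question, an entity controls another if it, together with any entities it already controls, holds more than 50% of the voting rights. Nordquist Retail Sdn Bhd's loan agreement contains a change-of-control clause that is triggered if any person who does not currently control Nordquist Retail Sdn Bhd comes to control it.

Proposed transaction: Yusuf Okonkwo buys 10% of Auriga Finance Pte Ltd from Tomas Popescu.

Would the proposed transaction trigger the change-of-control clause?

No

The purchase adds only to Yusuf's holdings (Tomas's stake shrinks), so Yusuf is the only person who could newly come to control Nordquist.
Yusuf holds 85% of Nordquist, so Yusuf controls Nordquist.
So Yusuf already controls Nordquist before the transaction.
After the purchase, Yusuf's direct stake in Auriga rises to 10% + 10% = 20%, and Tomas's stake falls to 80%.
Yusuf controlled Nordquist already, so this is not a new person acquiring control; every other person's position is unchanged or reduced.
No new person acquires control, so the clause is not triggered.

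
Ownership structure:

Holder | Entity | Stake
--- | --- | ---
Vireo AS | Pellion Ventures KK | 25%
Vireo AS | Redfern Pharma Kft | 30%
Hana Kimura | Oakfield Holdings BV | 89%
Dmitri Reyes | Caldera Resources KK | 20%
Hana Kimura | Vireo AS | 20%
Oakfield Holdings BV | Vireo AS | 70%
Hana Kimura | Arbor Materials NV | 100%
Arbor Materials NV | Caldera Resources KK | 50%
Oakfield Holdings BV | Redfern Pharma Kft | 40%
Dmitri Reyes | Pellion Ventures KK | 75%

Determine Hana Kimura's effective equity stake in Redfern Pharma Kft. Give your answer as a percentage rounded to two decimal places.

60.29%

Hana reaches Redfern along 3 paths.
Via Vireo: 20% × 30% = 6%.
Via Oakfield → Vireo: 89% × 70% × 30% = 18.69%.
Via Oakfield: 89% × 40% = 35.6%.
Total: 6% + 18.69% + 35.6% = 60.29%.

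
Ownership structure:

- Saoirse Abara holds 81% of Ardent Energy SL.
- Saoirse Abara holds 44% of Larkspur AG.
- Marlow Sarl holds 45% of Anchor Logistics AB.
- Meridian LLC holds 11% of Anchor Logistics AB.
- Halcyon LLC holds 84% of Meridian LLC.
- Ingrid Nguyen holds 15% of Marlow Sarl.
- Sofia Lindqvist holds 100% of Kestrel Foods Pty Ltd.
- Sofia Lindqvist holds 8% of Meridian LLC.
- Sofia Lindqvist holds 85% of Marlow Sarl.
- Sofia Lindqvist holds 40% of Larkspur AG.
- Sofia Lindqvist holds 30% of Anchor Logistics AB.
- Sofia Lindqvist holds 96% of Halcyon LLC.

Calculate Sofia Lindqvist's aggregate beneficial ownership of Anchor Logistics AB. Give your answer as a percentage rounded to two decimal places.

78.00%

Sofia reaches Anchor along 4 paths.
Direct stake: 30% = 30%.
Via Marlow: 85% × 45% = 38.25%.
Via Halcyon → Meridian: 96% × 84% × 11% = 8.8704%.
Via Meridian: 8% × 11% = 0.88%.
Total: 30% + 38.25% + 8.8704% + 0.88% = 78.0004%.
Rounded: 78.00%.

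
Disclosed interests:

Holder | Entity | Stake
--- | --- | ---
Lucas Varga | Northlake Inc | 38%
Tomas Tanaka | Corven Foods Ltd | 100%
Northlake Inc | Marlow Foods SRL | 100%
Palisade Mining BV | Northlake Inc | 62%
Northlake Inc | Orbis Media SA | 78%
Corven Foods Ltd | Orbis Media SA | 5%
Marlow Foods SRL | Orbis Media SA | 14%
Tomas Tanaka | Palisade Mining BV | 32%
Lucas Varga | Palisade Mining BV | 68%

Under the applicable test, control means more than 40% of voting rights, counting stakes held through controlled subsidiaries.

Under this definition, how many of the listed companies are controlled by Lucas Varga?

Lucas holds 68% of Palisade, so Lucas controls Palisade.
Palisade and Lucas together hold 62% + 38% = 100% of Northlake, so Lucas controls Northlake.
Northlake holds 100% of Marlow, so Lucas controls Marlow.
Northlake and Marlow together hold 78% + 14% = 92% of Orbis, so Lucas controls Orbis.
No other company's threshold is met.
Lucas controls 4 companies.

4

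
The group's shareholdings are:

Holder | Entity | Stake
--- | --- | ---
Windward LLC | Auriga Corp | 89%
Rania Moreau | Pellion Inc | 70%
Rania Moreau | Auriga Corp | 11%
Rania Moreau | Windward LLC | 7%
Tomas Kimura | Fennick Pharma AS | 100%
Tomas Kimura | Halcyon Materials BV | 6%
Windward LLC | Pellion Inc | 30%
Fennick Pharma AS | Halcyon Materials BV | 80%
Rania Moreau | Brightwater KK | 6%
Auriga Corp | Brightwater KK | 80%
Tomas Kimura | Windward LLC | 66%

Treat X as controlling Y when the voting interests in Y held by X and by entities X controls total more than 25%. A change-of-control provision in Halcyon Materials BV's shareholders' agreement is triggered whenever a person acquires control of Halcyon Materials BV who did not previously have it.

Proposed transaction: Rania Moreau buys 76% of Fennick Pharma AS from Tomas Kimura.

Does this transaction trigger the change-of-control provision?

The purchase adds only to Rania's holdings (Tomas's stake shrinks), so Rania is the only person who could newly come to control Halcyon.
Rania holds 70% of Pellion, so Rania controls Pellion.
Neither Rania nor any entity Rania controls holds any voting interest in Halcyon.
So before the transaction, Rania does not control Halcyon.
After the purchase, Rania holds 76% of Fennick directly, and Tomas's stake falls to 24%.
Rania holds 76% of Fennick, so Rania controls Fennick.
Fennick holds 80% of Halcyon, so Rania controls Halcyon.
Rania did not control Halcyon before and does after, so the clause is triggered.

Yes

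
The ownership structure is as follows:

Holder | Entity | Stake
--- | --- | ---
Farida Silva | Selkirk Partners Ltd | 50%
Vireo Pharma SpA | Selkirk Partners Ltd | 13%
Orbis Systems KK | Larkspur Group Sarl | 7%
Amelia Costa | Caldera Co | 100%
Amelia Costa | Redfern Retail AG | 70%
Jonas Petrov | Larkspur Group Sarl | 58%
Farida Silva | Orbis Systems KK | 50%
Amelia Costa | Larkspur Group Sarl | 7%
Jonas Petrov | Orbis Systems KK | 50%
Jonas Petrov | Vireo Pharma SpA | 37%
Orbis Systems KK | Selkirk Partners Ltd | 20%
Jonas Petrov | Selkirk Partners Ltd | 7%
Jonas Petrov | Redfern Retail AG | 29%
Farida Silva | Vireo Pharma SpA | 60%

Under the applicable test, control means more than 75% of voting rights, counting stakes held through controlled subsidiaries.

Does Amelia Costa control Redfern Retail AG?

Amelia holds 100% of Caldera, so Amelia controls Caldera.
In Redfern, Amelia's side holds only 70%, not > 75%.
So Amelia does not control Redfern.

No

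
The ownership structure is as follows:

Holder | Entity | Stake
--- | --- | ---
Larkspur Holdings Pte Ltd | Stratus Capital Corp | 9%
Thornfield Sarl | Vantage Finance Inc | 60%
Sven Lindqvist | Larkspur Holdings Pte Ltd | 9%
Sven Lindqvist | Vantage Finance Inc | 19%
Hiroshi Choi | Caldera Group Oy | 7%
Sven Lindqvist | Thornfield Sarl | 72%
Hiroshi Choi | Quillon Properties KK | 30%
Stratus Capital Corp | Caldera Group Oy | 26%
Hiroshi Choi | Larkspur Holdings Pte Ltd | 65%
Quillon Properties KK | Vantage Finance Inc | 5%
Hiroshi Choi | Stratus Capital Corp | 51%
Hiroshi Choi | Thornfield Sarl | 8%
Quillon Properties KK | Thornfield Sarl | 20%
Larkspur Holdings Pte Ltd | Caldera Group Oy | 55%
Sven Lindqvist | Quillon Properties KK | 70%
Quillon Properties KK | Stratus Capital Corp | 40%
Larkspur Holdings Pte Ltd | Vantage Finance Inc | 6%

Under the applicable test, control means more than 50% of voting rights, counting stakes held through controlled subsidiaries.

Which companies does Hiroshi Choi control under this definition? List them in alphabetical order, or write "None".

Hiroshi holds 65% of Larkspur, so Hiroshi controls Larkspur.
Hiroshi and Larkspur together hold 51% + 9% = 60% of Stratus, so Hiroshi controls Stratus.
Hiroshi and Stratus and Larkspur together hold 7% + 26% + 55% = 88% of Caldera, so Hiroshi controls Caldera.
No other company's threshold is met.

Caldera Group Oy, Larkspur Holdings Pte Ltd, Stratus Capital Corp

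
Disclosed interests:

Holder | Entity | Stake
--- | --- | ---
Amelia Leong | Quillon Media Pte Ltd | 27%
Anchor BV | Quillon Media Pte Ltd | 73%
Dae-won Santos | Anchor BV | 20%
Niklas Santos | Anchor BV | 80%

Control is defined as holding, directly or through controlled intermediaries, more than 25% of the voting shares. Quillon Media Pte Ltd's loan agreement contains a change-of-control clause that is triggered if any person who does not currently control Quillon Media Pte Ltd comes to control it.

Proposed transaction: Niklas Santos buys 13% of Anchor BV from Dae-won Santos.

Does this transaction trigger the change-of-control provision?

The purchase adds only to Niklas's holdings (Dae-won's stake shrinks), so Niklas is the only person who could newly come to control Quillon.
Niklas holds 80% of Anchor, so Niklas controls Anchor.
Anchor holds 73% of Quillon, so Niklas controls Quillon.
So Niklas already controls Quillon before the transaction.
After the purchase, Niklas's direct stake in Anchor rises to 80% + 13% = 93%, and Dae-won's stake falls to 7%.
Niklas controlled Quillon already, so this is not a new person acquiring control; every other person's position is unchanged or reduced.
No new person acquires control, so the clause is not triggered.

No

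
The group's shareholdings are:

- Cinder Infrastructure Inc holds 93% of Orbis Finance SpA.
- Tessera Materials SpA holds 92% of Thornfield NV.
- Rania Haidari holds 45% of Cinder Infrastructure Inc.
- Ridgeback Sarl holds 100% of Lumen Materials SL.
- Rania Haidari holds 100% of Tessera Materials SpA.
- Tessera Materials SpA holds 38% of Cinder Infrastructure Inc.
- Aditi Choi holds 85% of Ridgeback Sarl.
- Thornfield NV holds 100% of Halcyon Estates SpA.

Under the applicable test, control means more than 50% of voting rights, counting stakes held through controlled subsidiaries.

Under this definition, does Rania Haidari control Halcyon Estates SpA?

Rania holds 100% of Tessera, so Rania controls Tessera.
Tessera holds 92% of Thornfield, so Rania controls Thornfield.
Thornfield holds 100% of Halcyon, so Rania controls Halcyon.

Yes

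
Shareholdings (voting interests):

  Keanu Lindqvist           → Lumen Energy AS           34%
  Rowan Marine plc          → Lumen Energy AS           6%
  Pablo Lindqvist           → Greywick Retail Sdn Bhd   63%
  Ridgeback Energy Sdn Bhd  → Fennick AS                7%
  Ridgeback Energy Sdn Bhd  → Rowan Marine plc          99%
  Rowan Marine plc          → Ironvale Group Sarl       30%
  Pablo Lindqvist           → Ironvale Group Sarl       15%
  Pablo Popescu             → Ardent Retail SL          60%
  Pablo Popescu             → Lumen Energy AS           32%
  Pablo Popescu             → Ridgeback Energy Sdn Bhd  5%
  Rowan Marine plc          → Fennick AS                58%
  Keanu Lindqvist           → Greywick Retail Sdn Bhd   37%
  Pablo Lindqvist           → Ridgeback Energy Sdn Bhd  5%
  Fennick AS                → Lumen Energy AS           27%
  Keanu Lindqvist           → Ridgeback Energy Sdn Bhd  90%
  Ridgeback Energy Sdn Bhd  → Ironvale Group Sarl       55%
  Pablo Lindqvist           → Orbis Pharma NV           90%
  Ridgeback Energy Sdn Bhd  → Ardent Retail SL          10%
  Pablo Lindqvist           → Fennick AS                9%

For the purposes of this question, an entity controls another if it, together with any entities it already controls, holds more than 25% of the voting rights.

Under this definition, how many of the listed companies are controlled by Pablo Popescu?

Pablo Popescu holds 32% of Lumen, so Pablo Popescu controls Lumen.
Pablo Popescu holds 60% of Ardent, so Pablo Popescu controls Ardent.
No other company's threshold is met.
Pablo Popescu controls 2 companies.

2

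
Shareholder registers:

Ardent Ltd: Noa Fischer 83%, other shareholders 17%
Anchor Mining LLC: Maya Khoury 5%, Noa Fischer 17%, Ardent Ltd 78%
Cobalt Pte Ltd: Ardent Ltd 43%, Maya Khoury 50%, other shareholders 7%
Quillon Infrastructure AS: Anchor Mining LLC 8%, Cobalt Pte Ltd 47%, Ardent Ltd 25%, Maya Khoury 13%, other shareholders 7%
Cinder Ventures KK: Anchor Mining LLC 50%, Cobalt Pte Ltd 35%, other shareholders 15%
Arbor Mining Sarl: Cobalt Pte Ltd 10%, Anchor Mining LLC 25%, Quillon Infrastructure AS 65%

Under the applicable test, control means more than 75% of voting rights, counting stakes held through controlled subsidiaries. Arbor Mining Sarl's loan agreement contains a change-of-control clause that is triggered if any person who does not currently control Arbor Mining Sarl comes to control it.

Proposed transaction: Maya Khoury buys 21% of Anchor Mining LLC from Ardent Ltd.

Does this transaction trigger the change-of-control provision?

No

The purchase adds only to Maya's holdings (Ardent's stake shrinks), so Maya is the only person who could newly come to control Arbor.
Maya's largest direct stake is 50% in Cobalt, which does not meet the threshold, so Maya controls no company.
Neither Maya nor any entity Maya controls holds any voting interest in Arbor.
So before the transaction, Maya does not control Arbor.
After the purchase, Maya's direct stake in Anchor rises to 5% + 21% = 26%, and Ardent's stake falls to 57%.
Maya's side now holds 26% of Anchor, not > 75%, so Maya still does not control Anchor.
After the transaction, neither Maya nor any entity Maya controls holds a voting interest in Arbor, so Maya still does not control it.
No new person acquires control, so the clause is not triggered.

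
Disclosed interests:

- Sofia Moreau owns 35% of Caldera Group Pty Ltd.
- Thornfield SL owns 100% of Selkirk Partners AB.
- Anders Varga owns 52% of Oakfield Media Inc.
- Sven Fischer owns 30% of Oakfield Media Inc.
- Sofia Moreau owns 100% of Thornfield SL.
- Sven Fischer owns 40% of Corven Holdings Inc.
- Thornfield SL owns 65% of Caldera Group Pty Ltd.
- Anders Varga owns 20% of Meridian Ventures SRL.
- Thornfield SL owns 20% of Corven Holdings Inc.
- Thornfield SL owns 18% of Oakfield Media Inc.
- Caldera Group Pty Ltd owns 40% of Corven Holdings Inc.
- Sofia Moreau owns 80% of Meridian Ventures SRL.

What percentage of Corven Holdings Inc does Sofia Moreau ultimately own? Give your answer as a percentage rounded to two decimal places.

60.00%

Sofia reaches Corven along 3 paths.
Via Thornfield → Caldera: 100% × 65% × 40% = 26%.
Via Caldera: 35% × 40% = 14%.
Via Thornfield: 100% × 20% = 20%.
Total: 26% + 14% + 20% = 60%.
Rounded: 60.00%.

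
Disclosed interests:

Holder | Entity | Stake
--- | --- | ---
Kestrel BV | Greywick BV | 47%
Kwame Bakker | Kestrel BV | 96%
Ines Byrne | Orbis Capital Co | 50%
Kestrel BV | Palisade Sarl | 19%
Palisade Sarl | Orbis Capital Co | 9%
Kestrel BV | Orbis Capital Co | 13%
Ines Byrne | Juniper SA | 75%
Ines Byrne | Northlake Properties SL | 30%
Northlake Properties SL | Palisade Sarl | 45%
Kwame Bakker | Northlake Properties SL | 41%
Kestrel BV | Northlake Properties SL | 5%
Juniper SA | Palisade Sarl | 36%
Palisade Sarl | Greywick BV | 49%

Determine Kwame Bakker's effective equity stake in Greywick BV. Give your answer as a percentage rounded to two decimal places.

64.16%

Kwame reaches Greywick along 4 paths.
Via Kestrel → Northlake → Palisade: 96% × 5% × 45% × 49% = 1.0584%.
Via Northlake → Palisade: 41% × 45% × 49% = 9.0405%.
Via Kestrel → Palisade: 96% × 19% × 49% = 8.9376%.
Via Kestrel: 96% × 47% = 45.12%.
Total: 1.0584% + 9.0405% + 8.9376% + 45.12% = 64.1565%.
Rounded: 64.16%.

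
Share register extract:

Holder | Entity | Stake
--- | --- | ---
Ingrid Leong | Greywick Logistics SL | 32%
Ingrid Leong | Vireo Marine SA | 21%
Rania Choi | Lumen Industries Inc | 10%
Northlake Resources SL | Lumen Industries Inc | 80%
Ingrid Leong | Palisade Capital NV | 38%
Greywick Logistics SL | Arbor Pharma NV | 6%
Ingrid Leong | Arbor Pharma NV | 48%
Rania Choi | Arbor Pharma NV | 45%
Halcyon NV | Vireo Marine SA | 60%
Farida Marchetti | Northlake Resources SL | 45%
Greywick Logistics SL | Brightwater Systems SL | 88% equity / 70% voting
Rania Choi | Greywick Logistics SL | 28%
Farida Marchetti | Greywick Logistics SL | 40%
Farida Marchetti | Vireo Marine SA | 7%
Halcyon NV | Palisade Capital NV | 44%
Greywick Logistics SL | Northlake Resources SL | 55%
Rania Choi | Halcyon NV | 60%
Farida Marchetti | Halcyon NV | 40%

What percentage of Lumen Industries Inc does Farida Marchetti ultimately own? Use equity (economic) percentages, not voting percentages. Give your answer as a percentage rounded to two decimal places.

53.60%

Farida reaches Lumen along 2 paths.
Via Northlake: 45% × 80% = 36%.
Via Greywick → Northlake: 40% × 55% × 80% = 17.6%.
Total: 36% + 17.6% = 53.6%.
Rounded: 53.60%.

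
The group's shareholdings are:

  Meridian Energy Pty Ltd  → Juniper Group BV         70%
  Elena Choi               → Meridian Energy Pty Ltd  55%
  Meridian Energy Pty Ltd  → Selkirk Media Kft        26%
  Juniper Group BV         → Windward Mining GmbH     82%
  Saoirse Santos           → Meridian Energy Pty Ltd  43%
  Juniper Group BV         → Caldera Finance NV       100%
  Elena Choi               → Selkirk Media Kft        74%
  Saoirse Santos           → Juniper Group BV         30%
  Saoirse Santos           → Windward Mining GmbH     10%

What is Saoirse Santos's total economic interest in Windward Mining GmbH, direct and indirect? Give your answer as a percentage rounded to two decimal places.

59.28%

Saoirse reaches Windward along 3 paths.
Direct stake: 10% = 10%.
Via Meridian → Juniper: 43% × 70% × 82% = 24.682%.
Via Juniper: 30% × 82% = 24.6%.
Total: 10% + 24.682% + 24.6% = 59.282%.
Rounded: 59.28%.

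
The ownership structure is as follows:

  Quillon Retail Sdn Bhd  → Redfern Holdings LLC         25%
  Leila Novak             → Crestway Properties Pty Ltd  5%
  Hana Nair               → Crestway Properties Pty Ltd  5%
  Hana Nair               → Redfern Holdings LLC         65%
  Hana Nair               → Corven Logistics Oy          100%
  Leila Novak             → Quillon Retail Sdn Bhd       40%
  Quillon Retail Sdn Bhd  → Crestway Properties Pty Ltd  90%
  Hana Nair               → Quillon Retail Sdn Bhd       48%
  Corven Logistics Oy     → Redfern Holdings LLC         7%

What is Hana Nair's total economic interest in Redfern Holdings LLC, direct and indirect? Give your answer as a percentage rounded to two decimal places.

Hana reaches Redfern along 3 paths.
Direct stake: 65% = 65%.
Via Quillon: 48% × 25% = 12%.
Via Corven: 100% × 7% = 7%.
Total: 65% + 12% + 7% = 84%.
Rounded: 84.00%.

84.00%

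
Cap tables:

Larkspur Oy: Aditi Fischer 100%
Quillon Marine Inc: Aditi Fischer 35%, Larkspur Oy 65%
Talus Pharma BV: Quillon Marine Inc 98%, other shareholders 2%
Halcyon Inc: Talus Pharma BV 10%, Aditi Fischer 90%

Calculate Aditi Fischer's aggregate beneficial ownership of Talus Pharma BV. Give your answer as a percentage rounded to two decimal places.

98.00%

Aditi reaches Talus along 2 paths.
Via Quillon: 35% × 98% = 34.3%.
Via Larkspur → Quillon: 100% × 65% × 98% = 63.7%.
Total: 34.3% + 63.7% = 98%.
Rounded: 98.00%.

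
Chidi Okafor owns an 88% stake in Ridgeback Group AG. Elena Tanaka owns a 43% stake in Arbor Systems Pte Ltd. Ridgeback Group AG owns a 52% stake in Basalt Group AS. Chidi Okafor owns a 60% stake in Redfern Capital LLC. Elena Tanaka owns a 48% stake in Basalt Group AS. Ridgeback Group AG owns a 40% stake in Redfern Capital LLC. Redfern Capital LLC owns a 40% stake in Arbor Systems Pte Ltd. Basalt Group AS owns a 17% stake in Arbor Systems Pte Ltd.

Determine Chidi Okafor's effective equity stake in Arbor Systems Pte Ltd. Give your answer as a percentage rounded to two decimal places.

45.86%

Chidi reaches Arbor along 3 paths.
Via Redfern: 60% × 40% = 24%.
Via Ridgeback → Redfern: 88% × 40% × 40% = 14.08%.
Via Ridgeback → Basalt: 88% × 52% × 17% = 7.7792%.
Total: 24% + 14.08% + 7.7792% = 45.8592%.
Rounded: 45.86%.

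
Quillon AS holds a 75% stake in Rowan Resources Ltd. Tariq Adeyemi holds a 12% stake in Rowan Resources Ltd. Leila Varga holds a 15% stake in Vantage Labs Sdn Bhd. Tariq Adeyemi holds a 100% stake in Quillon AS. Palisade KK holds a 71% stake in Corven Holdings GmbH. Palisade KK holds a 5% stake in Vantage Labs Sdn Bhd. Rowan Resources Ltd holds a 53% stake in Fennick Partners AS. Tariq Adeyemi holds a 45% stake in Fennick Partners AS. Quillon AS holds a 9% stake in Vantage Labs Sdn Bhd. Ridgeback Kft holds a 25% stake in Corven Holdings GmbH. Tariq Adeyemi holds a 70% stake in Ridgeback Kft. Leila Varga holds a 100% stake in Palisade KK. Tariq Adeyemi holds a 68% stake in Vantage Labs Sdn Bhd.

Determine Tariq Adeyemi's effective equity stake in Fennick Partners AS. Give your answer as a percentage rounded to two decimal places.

91.11%

Tariq reaches Fennick along 3 paths.
Via Rowan: 12% × 53% = 6.36%.
Via Quillon → Rowan: 100% × 75% × 53% = 39.75%.
Direct stake: 45% = 45%.
Total: 6.36% + 39.75% + 45% = 91.11%.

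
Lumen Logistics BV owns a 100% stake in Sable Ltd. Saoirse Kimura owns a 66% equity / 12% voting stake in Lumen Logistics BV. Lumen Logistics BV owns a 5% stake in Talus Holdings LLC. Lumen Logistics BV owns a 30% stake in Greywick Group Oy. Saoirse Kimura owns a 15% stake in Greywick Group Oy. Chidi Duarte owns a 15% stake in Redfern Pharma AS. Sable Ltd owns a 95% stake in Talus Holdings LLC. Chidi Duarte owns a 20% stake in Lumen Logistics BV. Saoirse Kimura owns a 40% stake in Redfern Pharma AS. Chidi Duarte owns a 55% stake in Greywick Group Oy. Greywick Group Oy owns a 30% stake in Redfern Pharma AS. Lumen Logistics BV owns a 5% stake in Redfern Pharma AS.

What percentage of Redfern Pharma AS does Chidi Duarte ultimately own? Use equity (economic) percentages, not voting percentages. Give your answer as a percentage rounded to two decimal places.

34.30%

Chidi reaches Redfern along 4 paths.
Via Greywick: 55% × 30% = 16.5%.
Via Lumen → Greywick: 20% × 30% × 30% = 1.8%.
Via Lumen: 20% × 5% = 1%.
Direct stake: 15% = 15%.
Total: 16.5% + 1.8% + 1% + 15% = 34.3%.
Rounded: 34.30%.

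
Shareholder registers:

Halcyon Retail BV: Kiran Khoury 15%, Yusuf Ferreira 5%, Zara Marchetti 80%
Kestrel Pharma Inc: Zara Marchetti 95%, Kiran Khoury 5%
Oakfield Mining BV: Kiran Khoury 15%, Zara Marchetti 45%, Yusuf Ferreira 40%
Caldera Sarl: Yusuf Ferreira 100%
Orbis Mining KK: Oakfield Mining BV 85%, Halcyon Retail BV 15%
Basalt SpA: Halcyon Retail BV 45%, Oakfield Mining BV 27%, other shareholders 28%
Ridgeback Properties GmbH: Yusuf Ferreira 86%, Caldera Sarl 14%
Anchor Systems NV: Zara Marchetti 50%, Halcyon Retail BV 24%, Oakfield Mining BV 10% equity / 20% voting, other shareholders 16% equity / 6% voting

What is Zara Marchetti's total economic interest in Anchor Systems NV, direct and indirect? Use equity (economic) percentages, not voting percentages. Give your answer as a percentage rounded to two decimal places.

Zara reaches Anchor along 3 paths.
Direct stake: 50% = 50%.
Via Halcyon: 80% × 24% = 19.2%.
Via Oakfield: 45% × 10% = 4.5%.
Total: 50% + 19.2% + 4.5% = 73.7%.
Rounded: 73.70%.

73.70%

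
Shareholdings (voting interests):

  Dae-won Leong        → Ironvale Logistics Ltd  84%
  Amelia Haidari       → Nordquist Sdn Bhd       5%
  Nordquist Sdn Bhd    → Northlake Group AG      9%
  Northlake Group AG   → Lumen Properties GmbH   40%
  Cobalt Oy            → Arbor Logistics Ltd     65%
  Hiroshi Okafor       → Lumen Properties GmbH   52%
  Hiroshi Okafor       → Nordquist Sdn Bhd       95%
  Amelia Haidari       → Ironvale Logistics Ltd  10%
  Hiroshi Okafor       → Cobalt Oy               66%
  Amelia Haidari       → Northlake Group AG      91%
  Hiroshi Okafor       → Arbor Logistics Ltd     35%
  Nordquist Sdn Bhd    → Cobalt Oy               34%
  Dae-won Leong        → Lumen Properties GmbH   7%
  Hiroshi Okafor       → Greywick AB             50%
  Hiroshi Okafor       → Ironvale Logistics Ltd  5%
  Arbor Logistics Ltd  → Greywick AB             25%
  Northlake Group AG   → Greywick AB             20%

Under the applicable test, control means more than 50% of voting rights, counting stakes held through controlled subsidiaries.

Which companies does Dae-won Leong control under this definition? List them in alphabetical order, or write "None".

Ironvale Logistics Ltd

Dae-won holds 84% of Ironvale, so Dae-won controls Ironvale.
No other company's threshold is met.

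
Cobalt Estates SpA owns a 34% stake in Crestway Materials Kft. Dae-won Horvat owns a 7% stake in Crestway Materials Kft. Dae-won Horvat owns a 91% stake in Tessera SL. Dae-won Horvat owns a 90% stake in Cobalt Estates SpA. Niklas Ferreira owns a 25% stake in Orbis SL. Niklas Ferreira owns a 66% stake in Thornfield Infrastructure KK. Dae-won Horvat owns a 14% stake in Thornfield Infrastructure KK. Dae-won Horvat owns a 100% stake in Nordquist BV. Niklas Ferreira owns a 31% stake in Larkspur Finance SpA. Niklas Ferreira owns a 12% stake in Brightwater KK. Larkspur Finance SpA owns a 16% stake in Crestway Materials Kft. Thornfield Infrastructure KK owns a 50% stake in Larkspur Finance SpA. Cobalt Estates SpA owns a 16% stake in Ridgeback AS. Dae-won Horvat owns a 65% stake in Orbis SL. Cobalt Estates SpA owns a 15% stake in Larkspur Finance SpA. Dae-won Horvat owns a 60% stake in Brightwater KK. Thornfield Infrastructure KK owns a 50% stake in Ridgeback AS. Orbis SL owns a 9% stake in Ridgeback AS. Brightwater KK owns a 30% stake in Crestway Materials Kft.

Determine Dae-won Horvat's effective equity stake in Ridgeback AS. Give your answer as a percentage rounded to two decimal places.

27.25%

Dae-won reaches Ridgeback along 3 paths.
Via Cobalt: 90% × 16% = 14.4%.
Via Orbis: 65% × 9% = 5.85%.
Via Thornfield: 14% × 50% = 7%.
Total: 14.4% + 5.85% + 7% = 27.25%.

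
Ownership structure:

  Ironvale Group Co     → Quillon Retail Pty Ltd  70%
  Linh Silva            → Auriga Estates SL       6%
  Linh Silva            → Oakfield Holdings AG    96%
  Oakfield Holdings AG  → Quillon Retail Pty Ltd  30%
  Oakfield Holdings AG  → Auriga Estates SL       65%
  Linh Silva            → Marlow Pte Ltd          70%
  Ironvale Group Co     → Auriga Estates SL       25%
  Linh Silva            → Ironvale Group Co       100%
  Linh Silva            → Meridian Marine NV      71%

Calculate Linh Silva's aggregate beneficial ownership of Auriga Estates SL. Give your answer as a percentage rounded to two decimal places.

Linh reaches Auriga along 3 paths.
Via Oakfield: 96% × 65% = 62.4%.
Direct stake: 6% = 6%.
Via Ironvale: 100% × 25% = 25%.
Total: 62.4% + 6% + 25% = 93.4%.
Rounded: 93.40%.

93.40%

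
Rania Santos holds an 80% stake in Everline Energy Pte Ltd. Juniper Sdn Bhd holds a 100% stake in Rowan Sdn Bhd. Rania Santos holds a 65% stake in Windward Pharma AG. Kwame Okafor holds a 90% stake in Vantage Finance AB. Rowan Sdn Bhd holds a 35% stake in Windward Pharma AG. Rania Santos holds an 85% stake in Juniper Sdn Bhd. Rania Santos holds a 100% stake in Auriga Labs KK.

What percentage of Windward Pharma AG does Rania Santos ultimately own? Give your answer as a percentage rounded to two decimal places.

94.75%

Rania reaches Windward along 2 paths.
Direct stake: 65% = 65%.
Via Juniper → Rowan: 85% × 100% × 35% = 29.75%.
Total: 65% + 29.75% = 94.75%.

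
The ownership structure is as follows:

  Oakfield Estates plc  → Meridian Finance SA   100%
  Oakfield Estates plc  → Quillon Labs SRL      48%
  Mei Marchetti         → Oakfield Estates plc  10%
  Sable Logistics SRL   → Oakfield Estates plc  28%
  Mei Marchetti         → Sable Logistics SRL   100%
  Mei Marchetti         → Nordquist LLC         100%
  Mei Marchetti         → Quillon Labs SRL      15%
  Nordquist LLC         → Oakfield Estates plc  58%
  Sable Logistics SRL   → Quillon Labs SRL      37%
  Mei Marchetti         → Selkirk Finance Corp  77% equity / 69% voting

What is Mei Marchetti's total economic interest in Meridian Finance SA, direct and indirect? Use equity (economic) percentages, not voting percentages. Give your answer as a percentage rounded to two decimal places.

Mei reaches Meridian along 3 paths.
Via Oakfield: 10% × 100% = 10%.
Via Sable → Oakfield: 100% × 28% × 100% = 28%.
Via Nordquist → Oakfield: 100% × 58% × 100% = 58%.
Total: 10% + 28% + 58% = 96%.
Rounded: 96.00%.

96.00%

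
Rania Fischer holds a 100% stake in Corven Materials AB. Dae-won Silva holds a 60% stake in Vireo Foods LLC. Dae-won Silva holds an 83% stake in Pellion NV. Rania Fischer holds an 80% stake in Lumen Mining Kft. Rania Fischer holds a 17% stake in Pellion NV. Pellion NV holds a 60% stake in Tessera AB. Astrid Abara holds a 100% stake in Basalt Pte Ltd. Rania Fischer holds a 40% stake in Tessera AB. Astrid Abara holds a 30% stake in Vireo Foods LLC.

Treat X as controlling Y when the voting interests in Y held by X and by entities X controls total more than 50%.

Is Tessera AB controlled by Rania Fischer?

No

Rania holds 80% of Lumen, so Rania controls Lumen.
Rania holds 100% of Corven, so Rania controls Corven.
In Tessera, Rania's side holds only 40%, not > 50%.
So Rania does not control Tessera.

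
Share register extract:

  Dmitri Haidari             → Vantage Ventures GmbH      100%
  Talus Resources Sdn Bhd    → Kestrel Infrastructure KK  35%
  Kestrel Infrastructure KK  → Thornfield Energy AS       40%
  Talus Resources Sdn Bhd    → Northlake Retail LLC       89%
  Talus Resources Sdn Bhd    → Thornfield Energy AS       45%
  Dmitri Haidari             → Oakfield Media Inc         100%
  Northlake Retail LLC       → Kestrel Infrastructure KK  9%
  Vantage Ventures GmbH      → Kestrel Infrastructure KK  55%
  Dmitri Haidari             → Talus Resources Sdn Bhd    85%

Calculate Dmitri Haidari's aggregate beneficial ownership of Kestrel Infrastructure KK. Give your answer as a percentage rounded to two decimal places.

Dmitri reaches Kestrel along 3 paths.
Via Talus: 85% × 35% = 29.75%.
Via Talus → Northlake: 85% × 89% × 9% = 6.8085%.
Via Vantage: 100% × 55% = 55%.
Total: 29.75% + 6.8085% + 55% = 91.5585%.
Rounded: 91.56%.

91.56%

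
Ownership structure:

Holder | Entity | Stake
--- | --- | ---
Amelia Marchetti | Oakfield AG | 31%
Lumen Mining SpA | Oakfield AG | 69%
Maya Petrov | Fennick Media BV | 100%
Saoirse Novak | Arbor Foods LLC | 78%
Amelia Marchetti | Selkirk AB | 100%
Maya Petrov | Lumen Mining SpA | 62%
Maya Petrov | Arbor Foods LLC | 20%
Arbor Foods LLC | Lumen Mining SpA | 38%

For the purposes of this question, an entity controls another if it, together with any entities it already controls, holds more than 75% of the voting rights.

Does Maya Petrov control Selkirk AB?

No

Maya holds 100% of Fennick, so Maya controls Fennick.
Neither Maya nor any entity Maya controls holds any voting interest in Selkirk.
So Maya does not control Selkirk.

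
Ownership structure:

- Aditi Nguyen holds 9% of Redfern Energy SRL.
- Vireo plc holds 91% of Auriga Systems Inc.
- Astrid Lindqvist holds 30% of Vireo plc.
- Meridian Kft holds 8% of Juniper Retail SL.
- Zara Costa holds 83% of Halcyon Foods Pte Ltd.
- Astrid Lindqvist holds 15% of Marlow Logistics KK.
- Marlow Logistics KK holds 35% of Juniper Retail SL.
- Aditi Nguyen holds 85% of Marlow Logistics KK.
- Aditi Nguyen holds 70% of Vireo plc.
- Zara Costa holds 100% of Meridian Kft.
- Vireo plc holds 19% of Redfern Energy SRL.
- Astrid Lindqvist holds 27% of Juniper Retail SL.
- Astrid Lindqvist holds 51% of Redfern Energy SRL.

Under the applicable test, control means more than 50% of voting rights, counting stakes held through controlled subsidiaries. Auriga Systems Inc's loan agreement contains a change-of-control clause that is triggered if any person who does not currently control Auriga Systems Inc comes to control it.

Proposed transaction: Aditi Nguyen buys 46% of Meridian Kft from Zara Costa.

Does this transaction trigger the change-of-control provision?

The purchase adds only to Aditi's holdings (Zara's stake shrinks), so Aditi is the only person who could newly come to control Auriga.
Aditi holds 70% of Vireo, so Aditi controls Vireo.
Vireo holds 91% of Auriga, so Aditi controls Auriga.
So Aditi already controls Auriga before the transaction.
After the purchase, Aditi holds 46% of Meridian directly, and Zara's stake falls to 54%.
Aditi controlled Auriga already, so this is not a new person acquiring control; every other person's position is unchanged or reduced.
No new person acquires control, so the clause is not triggered.

No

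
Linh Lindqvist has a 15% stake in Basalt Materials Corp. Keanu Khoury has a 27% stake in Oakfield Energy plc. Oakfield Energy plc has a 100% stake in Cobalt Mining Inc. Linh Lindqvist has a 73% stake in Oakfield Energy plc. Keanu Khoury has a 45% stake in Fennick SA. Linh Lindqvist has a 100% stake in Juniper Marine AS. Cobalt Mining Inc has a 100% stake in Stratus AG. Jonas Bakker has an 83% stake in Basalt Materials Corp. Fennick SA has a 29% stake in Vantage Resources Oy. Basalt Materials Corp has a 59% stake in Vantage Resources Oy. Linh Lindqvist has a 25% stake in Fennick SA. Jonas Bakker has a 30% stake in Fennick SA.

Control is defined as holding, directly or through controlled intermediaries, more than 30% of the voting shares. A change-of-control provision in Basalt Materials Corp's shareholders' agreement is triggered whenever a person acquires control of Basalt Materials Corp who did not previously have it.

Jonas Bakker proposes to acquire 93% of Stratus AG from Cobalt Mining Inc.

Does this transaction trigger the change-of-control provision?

The purchase adds only to Jonas's holdings (Cobalt's stake shrinks), so Jonas is the only person who could newly come to control Basalt.
Jonas holds 83% of Basalt, so Jonas controls Basalt.
So Jonas already controls Basalt before the transaction.
After the purchase, Jonas holds 93% of Stratus directly, and Cobalt's stake falls to 7%.
Jonas controlled Basalt already, so this is not a new person acquiring control; every other person's position is unchanged or reduced.
No new person acquires control, so the clause is not triggered.

No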